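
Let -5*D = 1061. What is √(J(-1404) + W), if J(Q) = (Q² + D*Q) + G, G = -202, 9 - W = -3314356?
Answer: √139582695/5 ≈ 2362.9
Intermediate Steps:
W = 3314365 (W = 9 - 1*(-3314356) = 9 + 3314356 = 3314365)
D = -1061/5 (D = -⅕*1061 = -1061/5 ≈ -212.20)
J(Q) = -202 + Q² - 1061*Q/5 (J(Q) = (Q² - 1061*Q/5) - 202 = -202 + Q² - 1061*Q/5)
√(J(-1404) + W) = √((-202 + (-1404)² - 1061/5*(-1404)) + 3314365) = √((-202 + 1971216 + 1489644/5) + 3314365) = √(11344714/5 + 3314365) = √(27916539/5) = √139582695/5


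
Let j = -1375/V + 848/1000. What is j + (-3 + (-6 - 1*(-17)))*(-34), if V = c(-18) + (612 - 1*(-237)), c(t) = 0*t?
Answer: -28947881/106125 ≈ -272.77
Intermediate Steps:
c(t) = 0
V = 849 (V = 0 + (612 - 1*(-237)) = 0 + (612 + 237) = 0 + 849 = 849)
j = -81881/106125 (j = -1375/849 + 848/1000 = -1375*1/849 + 848*(1/1000) = -1375/849 + 106/125 = -81881/106125 ≈ -0.77155)
j + (-3 + (-6 - 1*(-17)))*(-34) = -81881/106125 + (-3 + (-6 - 1*(-17)))*(-34) = -81881/106125 + (-3 + (-6 + 17))*(-34) = -81881/106125 + (-3 + 11)*(-34) = -81881/106125 + 8*(-34) = -81881/106125 - 272 = -28947881/106125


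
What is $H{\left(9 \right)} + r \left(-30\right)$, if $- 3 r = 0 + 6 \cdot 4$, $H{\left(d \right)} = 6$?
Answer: $246$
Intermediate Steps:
$r = -8$ ($r = - \frac{0 + 6 \cdot 4}{3} = - \frac{0 + 24}{3} = \left(- \frac{1}{3}\right) 24 = -8$)
$H{\left(9 \right)} + r \left(-30\right) = 6 - -240 = 6 + 240 = 246$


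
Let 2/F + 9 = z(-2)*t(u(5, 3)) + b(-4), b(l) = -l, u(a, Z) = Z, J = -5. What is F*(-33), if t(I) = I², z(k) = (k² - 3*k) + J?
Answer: -33/20 ≈ -1.6500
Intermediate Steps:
z(k) = -5 + k² - 3*k (z(k) = (k² - 3*k) - 5 = -5 + k² - 3*k)
F = 1/20 (F = 2/(-9 + ((-5 + (-2)² - 3*(-2))*3² - 1*(-4))) = 2/(-9 + ((-5 + 4 + 6)*9 + 4)) = 2/(-9 + (5*9 + 4)) = 2/(-9 + (45 + 4)) = 2/(-9 + 49) = 2/40 = 2*(1/40) = 1/20 ≈ 0.050000)
F*(-33) = (1/20)*(-33) = -33/20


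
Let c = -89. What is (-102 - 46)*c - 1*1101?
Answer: 12071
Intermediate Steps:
(-102 - 46)*c - 1*1101 = (-102 - 46)*(-89) - 1*1101 = -148*(-89) - 1101 = 13172 - 1101 = 12071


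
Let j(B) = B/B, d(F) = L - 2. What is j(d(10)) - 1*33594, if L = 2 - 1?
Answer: -33593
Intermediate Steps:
L = 1
d(F) = -1 (d(F) = 1 - 2 = -1)
j(B) = 1
j(d(10)) - 1*33594 = 1 - 1*33594 = 1 - 33594 = -33593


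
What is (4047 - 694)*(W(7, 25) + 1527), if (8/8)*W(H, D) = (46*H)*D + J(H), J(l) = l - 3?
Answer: 32125093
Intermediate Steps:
J(l) = -3 + l
W(H, D) = -3 + H + 46*D*H (W(H, D) = (46*H)*D + (-3 + H) = 46*D*H + (-3 + H) = -3 + H + 46*D*H)
(4047 - 694)*(W(7, 25) + 1527) = (4047 - 694)*((-3 + 7 + 46*25*7) + 1527) = 3353*((-3 + 7 + 8050) + 1527) = 3353*(8054 + 1527) = 3353*9581 = 32125093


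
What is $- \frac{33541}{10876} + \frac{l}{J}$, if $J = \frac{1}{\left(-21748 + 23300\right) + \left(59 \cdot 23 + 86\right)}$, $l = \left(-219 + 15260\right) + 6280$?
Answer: $\frac{694502118479}{10876} \approx 6.3856 \cdot 10^{7}$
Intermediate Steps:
$l = 21321$ ($l = 15041 + 6280 = 21321$)
$J = \frac{1}{2995}$ ($J = \frac{1}{1552 + \left(1357 + 86\right)} = \frac{1}{1552 + 1443} = \frac{1}{2995} \approx 0.00033389$)
$- \frac{33541}{10876} + \frac{l}{J} = - \frac{33541}{10876} + 21321 \frac{1}{\frac{1}{2995}} = \left(-33541\right) \frac{1}{10876} + 21321 \cdot 2995 = - \frac{33541}{10876} + 63856395 = \frac{694502118479}{10876}$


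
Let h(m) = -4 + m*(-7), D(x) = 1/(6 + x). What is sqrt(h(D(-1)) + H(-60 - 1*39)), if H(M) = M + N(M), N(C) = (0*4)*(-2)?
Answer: 3*I*sqrt(290)/5 ≈ 10.218*I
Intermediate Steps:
N(C) = 0 (N(C) = 0*(-2) = 0)
h(m) = -4 - 7*m
H(M) = M (H(M) = M + 0 = M)
sqrt(h(D(-1)) + H(-60 - 1*39)) = sqrt((-4 - 7/(6 - 1)) + (-60 - 1*39)) = sqrt((-4 - 7/5) + (-60 - 39)) = sqrt((-4 - 7*1/5) - 99) = sqrt((-4 - 7/5) - 99) = sqrt(-27/5 - 99) = sqrt(-522/5) = 3*I*sqrt(290)/5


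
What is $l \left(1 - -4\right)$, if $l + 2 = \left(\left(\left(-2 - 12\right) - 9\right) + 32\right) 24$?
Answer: $1070$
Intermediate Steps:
$l = 214$ ($l = -2 + \left(\left(\left(-2 - 12\right) - 9\right) + 32\right) 24 = -2 + \left(\left(-14 - 9\right) + 32\right) 24 = -2 + \left(-23 + 32\right) 24 = -2 + 9 \cdot 24 = -2 + 216 = 214$)
$l \left(1 - -4\right) = 214 \left(1 - -4\right) = 214 \left(1 + 4\right) = 214 \cdot 5 = 1070$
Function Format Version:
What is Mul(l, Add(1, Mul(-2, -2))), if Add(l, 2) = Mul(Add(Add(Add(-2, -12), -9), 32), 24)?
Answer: 1070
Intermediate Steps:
l = 214 (l = Add(-2, Mul(Add(Add(Add(-2, -12), -9), 32), 24)) = Add(-2, Mul(Add(Add(-14, -9), 32), 24)) = Add(-2, Mul(Add(-23, 32), 24)) = Add(-2, Mul(9, 24)) = Add(-2, 216) = 214)
Mul(l, Add(1, Mul(-2, -2))) = Mul(214, Add(1, Mul(-2, -2))) = Mul(214, Add(1, 4)) = Mul(214, 5) = 1070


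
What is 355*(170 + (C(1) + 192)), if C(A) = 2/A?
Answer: 129220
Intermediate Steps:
355*(170 + (C(1) + 192)) = 355*(170 + (2/1 + 192)) = 355*(170 + (2*1 + 192)) = 355*(170 + (2 + 192)) = 355*(170 + 194) = 355*364 = 129220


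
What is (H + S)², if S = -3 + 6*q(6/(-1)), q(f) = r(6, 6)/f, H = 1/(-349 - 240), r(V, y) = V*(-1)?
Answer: 3118756/346921 ≈ 8.9898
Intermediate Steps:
r(V, y) = -V
H = -1/589 (H = 1/(-589) = -1/589 ≈ -0.0016978)
q(f) = -6/f (q(f) = (-1*6)/f = -6/f)
S = 3 (S = -3 + 6*(-6/(6/(-1))) = -3 + 6*(-6/(6*(-1))) = -3 + 6*(-6/(-6)) = -3 + 6*(-6*(-⅙)) = -3 + 6*1 = -3 + 6 = 3)
(H + S)² = (-1/589 + 3)² = (1766/589)² = 3118756/346921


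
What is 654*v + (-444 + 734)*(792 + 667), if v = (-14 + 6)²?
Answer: 464966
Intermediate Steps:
v = 64 (v = (-8)² = 64)
654*v + (-444 + 734)*(792 + 667) = 654*64 + (-444 + 734)*(792 + 667) = 41856 + 290*1459 = 41856 + 423110 = 464966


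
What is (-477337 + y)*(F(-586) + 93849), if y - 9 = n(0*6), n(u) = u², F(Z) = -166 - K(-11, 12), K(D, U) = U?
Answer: -44711791088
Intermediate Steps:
F(Z) = -178 (F(Z) = -166 - 1*12 = -166 - 12 = -178)
y = 9 (y = 9 + (0*6)² = 9 + 0² = 9 + 0 = 9)
(-477337 + y)*(F(-586) + 93849) = (-477337 + 9)*(-178 + 93849) = -477328*93671 = -44711791088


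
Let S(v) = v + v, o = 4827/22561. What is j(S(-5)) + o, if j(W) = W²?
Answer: 2260927/22561 ≈ 100.21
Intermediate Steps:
o = 4827/22561 (o = 4827*(1/22561) = 4827/22561 ≈ 0.21395)
S(v) = 2*v
j(S(-5)) + o = (2*(-5))² + 4827/22561 = (-10)² + 4827/22561 = 100 + 4827/22561 = 2260927/22561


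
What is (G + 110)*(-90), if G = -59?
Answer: -4590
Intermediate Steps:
(G + 110)*(-90) = (-59 + 110)*(-90) = 51*(-90) = -4590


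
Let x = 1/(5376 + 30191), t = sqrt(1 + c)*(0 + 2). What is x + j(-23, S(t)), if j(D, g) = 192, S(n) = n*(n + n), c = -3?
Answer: 6828865/35567 ≈ 192.00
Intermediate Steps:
t = 2*I*sqrt(2) (t = sqrt(1 - 3)*(0 + 2) = sqrt(-2)*2 = (I*sqrt(2))*2 = 2*I*sqrt(2) ≈ 2.8284*I)
S(n) = 2*n**2 (S(n) = n*(2*n) = 2*n**2)
x = 1/35567 ≈ 2.8116e-5
x + j(-23, S(t)) = 1/35567 + 192 = 6828865/35567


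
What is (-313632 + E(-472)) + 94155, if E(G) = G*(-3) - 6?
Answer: -218067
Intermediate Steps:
E(G) = -6 - 3*G (E(G) = -3*G - 6 = -6 - 3*G)
(-313632 + E(-472)) + 94155 = (-313632 + (-6 - 3*(-472))) + 94155 = (-313632 + (-6 + 1416)) + 94155 = (-313632 + 1410) + 94155 = -312222 + 94155 = -218067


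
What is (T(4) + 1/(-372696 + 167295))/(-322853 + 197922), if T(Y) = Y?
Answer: -821603/25660952331 ≈ -3.2018e-5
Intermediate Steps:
(T(4) + 1/(-372696 + 167295))/(-322853 + 197922) = (4 + 1/(-372696 + 167295))/(-322853 + 197922) = (4 + 1/(-205401))/(-124931) = (4 - 1/205401)*(-1/124931) = (821603/205401)*(-1/124931) = -821603/25660952331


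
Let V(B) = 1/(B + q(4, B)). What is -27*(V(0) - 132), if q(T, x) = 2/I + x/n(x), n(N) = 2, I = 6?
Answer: 3483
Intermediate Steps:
q(T, x) = ⅓ + x/2 (q(T, x) = 2/6 + x/2 = 2*(⅙) + x*(½) = ⅓ + x/2)
V(B) = 1/(⅓ + 3*B/2) (V(B) = 1/(B + (⅓ + B/2)) = 1/(⅓ + 3*B/2))
-27*(V(0) - 132) = -27*(6/(2 + 9*0) - 132) = -27*(6/(2 + 0) - 132) = -27*(6/2 - 132) = -27*(6*(½) - 132) = -27*(3 - 132) = -27*(-129) = 3483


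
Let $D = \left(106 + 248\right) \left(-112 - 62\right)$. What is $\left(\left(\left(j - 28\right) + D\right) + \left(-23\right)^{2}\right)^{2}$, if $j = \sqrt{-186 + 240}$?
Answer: $3732599079 - 366570 \sqrt{6} \approx 3.7317 \cdot 10^{9}$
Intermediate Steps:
$D = -61596$ ($D = 354 \left(-174\right) = -61596$)
$j = 3 \sqrt{6}$ ($j = \sqrt{54} = 3 \sqrt{6} \approx 7.3485$)
$\left(\left(\left(j - 28\right) + D\right) + \left(-23\right)^{2}\right)^{2} = \left(\left(\left(3 \sqrt{6} - 28\right) - 61596\right) + \left(-23\right)^{2}\right)^{2} = \left(\left(\left(-28 + 3 \sqrt{6}\right) - 61596\right) + 529\right)^{2} = \left(\left(-61624 + 3 \sqrt{6}\right) + 529\right)^{2} = \left(-61095 + 3 \sqrt{6}\right)^{2}$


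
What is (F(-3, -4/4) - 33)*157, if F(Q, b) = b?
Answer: -5338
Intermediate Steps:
(F(-3, -4/4) - 33)*157 = (-4/4 - 33)*157 = (-4*1/4 - 33)*157 = (-1 - 33)*157 = -34*157 = -5338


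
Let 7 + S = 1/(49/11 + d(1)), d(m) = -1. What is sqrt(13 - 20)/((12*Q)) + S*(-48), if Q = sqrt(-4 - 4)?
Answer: 6120/19 + sqrt(14)/48 ≈ 322.18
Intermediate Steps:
Q = 2*I*sqrt(2) (Q = sqrt(-8) = 2*I*sqrt(2) ≈ 2.8284*I)
S = -255/38 (S = -7 + 1/(49/11 - 1) = -7 + 1/(38/11) = -7 + 11/38 = -255/38 ≈ -6.7105)
sqrt(13 - 20)/((12*Q)) + S*(-48) = sqrt(13 - 20)/((12*(2*I*sqrt(2)))) - 255/38*(-48) = sqrt(-7)/((24*I*sqrt(2))) + 6120/19 = (I*sqrt(7))*(-I*sqrt(2)/48) + 6120/19 = sqrt(14)/48 + 6120/19 = 6120/19 + sqrt(14)/48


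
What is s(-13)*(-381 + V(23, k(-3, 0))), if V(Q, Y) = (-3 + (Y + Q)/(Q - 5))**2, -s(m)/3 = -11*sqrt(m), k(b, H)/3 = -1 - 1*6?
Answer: -332035*I*sqrt(13)/27 ≈ -44340.0*I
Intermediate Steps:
k(b, H) = -21 (k(b, H) = 3*(-1 - 1*6) = 3*(-1 - 6) = 3*(-7) = -21)
s(m) = 33*sqrt(m) (s(m) = -(-33)*sqrt(m) = 33*sqrt(m))
V(Q, Y) = (-3 + (Q + Y)/(-5 + Q))**2
s(-13)*(-381 + V(23, k(-3, 0))) = (33*sqrt(-13))*(-381 + (15 - 21 - 2*23)**2/(-5 + 23)**2) = (33*(I*sqrt(13)))*(-381 + (15 - 21 - 46)**2/18**2) = (33*I*sqrt(13))*(-381 + (1/324)*(-52)**2) = (33*I*sqrt(13))*(-381 + (1/324)*2704) = (33*I*sqrt(13))*(-381 + 676/81) = (33*I*sqrt(13))*(-30185/81) = -332035*I*sqrt(13)/27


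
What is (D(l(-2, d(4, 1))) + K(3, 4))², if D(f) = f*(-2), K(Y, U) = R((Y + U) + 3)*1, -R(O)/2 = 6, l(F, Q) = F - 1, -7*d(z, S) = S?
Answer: 36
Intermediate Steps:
d(z, S) = -S/7
l(F, Q) = -1 + F
R(O) = -12 (R(O) = -2*6 = -12)
K(Y, U) = -12 (K(Y, U) = -12*1 = -12)
D(f) = -2*f
(D(l(-2, d(4, 1))) + K(3, 4))² = (-2*(-1 - 2) - 12)² = (-2*(-3) - 12)² = (6 - 12)² = (-6)² = 36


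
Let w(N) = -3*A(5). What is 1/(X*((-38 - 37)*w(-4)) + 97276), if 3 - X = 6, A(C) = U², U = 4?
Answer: 1/86476 ≈ 1.1564e-5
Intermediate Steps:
A(C) = 16 (A(C) = 4² = 16)
X = -3 (X = 3 - 1*6 = 3 - 6 = -3)
w(N) = -48 (w(N) = -3*16 = -48)
1/(X*((-38 - 37)*w(-4)) + 97276) = 1/(-3*(-38 - 37)*(-48) + 97276) = 1/(-(-225)*(-48) + 97276) = 1/(-3*3600 + 97276) = 1/(-10800 + 97276) = 1/86476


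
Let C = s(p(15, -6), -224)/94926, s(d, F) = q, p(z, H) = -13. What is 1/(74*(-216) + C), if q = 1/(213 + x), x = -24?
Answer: -17941014/286769167775 ≈ -6.2563e-5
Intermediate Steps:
q = 1/189 (q = 1/(213 - 24) = 1/189 ≈ 0.0052910)
s(d, F) = 1/189
C = 1/17941014 (C = (1/189)/94926 = (1/189)*(1/94926) = 1/17941014 ≈ 5.5738e-8)
1/(74*(-216) + C) = 1/(74*(-216) + 1/17941014) = 1/(-15984 + 1/17941014) = 1/(-286769167775/17941014) = -17941014/286769167775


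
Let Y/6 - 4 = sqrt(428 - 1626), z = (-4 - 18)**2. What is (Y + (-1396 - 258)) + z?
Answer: -1146 + 6*I*sqrt(1198) ≈ -1146.0 + 207.67*I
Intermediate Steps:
z = 484 (z = (-22)**2 = 484)
Y = 24 + 6*I*sqrt(1198) (Y = 24 + 6*sqrt(428 - 1626) = 24 + 6*sqrt(-1198) = 24 + 6*(I*sqrt(1198)) = 24 + 6*I*sqrt(1198) ≈ 24.0 + 207.67*I)
(Y + (-1396 - 258)) + z = ((24 + 6*I*sqrt(1198)) + (-1396 - 258)) + 484 = ((24 + 6*I*sqrt(1198)) - 1654) + 484 = (-1630 + 6*I*sqrt(1198)) + 484 = -1146 + 6*I*sqrt(1198)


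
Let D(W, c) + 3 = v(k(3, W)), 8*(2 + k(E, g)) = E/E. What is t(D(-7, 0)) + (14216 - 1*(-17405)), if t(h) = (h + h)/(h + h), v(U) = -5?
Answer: 31622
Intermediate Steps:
k(E, g) = -15/8 (k(E, g) = -2 + (E/E)/8 = -2 + (⅛)*1 = -2 + ⅛ = -15/8)
D(W, c) = -8 (D(W, c) = -3 - 5 = -8)
t(h) = 1 (t(h) = (2*h)/((2*h)) = (2*h)*(1/(2*h)) = 1)
t(D(-7, 0)) + (14216 - 1*(-17405)) = 1 + (14216 - 1*(-17405)) = 1 + (14216 + 17405) = 1 + 31621 = 31622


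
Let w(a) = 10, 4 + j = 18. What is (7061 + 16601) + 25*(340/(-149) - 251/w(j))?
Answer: 6847281/298 ≈ 22977.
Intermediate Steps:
j = 14 (j = -4 + 18 = 14)
(7061 + 16601) + 25*(340/(-149) - 251/w(j)) = (7061 + 16601) + 25*(340/(-149) - 251/10) = 23662 + 25*(340*(-1/149) - 251*1/10) = 23662 + 25*(-340/149 - 251/10) = 23662 + 25*(-40799/1490) = 23662 - 203995/298 = 6847281/298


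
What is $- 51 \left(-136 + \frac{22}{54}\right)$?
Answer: $\frac{62237}{9} \approx 6915.2$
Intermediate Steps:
$- 51 \left(-136 + \frac{22}{54}\right) = - 51 \left(-136 + 22 \cdot \frac{1}{54}\right) = - 51 \left(-136 + \frac{11}{27}\right) = \left(-51\right) \left(- \frac{3661}{27}\right) = \frac{62237}{9}$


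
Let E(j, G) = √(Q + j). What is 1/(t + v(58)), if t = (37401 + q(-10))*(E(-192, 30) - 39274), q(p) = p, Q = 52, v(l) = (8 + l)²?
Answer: -104892127/154033030273046616 - 37391*I*√35/1078231211911326312 ≈ -6.8097e-10 - 2.0516e-13*I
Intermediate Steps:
E(j, G) = √(52 + j)
t = -1468494134 + 74782*I*√35 (t = (37401 - 10)*(√(52 - 192) - 39274) = 37391*(√(-140) - 39274) = 37391*(2*I*√35 - 39274) = 37391*(-39274 + 2*I*√35) = -1468494134 + 74782*I*√35 ≈ -1.4685e+9 + 4.4242e+5*I)
1/(t + v(58)) = 1/((-1468494134 + 74782*I*√35) + (8 + 58)²) = 1/((-1468494134 + 74782*I*√35) + 66²) = 1/((-1468494134 + 74782*I*√35) + 4356) = 1/(-1468489778 + 74782*I*√35)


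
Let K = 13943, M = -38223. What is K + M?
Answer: -24280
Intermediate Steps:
K + M = 13943 - 38223 = -24280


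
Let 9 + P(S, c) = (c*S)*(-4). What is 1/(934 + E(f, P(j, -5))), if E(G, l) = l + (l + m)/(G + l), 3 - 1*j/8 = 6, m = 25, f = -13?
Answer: 251/111927 ≈ 0.0022425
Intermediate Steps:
j = -24 (j = 24 - 8*6 = 24 - 48 = -24)
P(S, c) = -9 - 4*S*c (P(S, c) = -9 + (c*S)*(-4) = -9 + (S*c)*(-4) = -9 - 4*S*c)
E(G, l) = l + (25 + l)/(G + l) (E(G, l) = l + (l + 25)/(G + l) = l + (25 + l)/(G + l))
1/(934 + E(f, P(j, -5))) = 1/(934 + (25 + (-9 - 4*(-24)*(-5)) + (-9 - 4*(-24)*(-5))**2 - 13*(-9 - 4*(-24)*(-5)))/(-13 + (-9 - 4*(-24)*(-5)))) = 1/(934 + (25 + (-9 - 480) + (-9 - 480)**2 - 13*(-9 - 480))/(-13 + (-9 - 480))) = 1/(934 + (25 - 489 + (-489)**2 - 13*(-489))/(-13 - 489)) = 1/(934 + (25 - 489 + 239121 + 6357)/(-502)) = 1/(934 - 1/502*245014) = 1/(934 - 122507/251) = 1/(111927/251) = 251/111927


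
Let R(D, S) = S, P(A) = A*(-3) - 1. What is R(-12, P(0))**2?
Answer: 1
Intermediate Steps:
P(A) = -1 - 3*A (P(A) = -3*A - 1 = -1 - 3*A)
R(-12, P(0))**2 = (-1 - 3*0)**2 = (-1 + 0)**2 = (-1)**2 = 1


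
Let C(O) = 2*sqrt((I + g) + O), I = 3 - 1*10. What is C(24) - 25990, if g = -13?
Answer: -25986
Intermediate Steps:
I = -7 (I = 3 - 10 = -7)
C(O) = 2*sqrt(-20 + O) (C(O) = 2*sqrt((-7 - 13) + O) = 2*sqrt(-20 + O))
C(24) - 25990 = 2*sqrt(-20 + 24) - 25990 = 2*sqrt(4) - 25990 = 2*2 - 25990 = 4 - 25990 = -25986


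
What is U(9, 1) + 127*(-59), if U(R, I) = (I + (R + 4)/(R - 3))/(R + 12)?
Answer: -944099/126 ≈ -7492.9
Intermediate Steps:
U(R, I) = (I + (4 + R)/(-3 + R))/(12 + R)
U(9, 1) + 127*(-59) = (4 + 9 - 3*1 + 1*9)/(-36 + 9² + 9*9) + 127*(-59) = (4 + 9 - 3 + 9)/(-36 + 81 + 81) - 7493 = 19/126 - 7493 = -944099/126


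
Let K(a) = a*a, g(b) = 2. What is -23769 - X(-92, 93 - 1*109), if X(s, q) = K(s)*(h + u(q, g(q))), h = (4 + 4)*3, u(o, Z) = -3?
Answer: -201513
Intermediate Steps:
K(a) = a²
h = 24 (h = 8*3 = 24)
X(s, q) = 21*s² (X(s, q) = s²*(24 - 3) = s²*21 = 21*s²)
-23769 - X(-92, 93 - 1*109) = -23769 - 21*(-92)² = -23769 - 21*8464 = -23769 - 1*177744 = -23769 - 177744 = -201513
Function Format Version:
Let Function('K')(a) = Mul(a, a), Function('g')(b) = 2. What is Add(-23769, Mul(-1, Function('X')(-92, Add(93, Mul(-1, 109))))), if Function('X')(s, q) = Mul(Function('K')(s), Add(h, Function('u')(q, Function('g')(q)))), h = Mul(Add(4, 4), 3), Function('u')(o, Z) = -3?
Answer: -201513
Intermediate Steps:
Function('K')(a) = Pow(a, 2)
h = 24 (h = Mul(8, 3) = 24)
Function('X')(s, q) = Mul(21, Pow(s, 2)) (Function('X')(s, q) = Mul(Pow(s, 2), Add(24, -3)) = Mul(Pow(s, 2), 21) = Mul(21, Pow(s, 2)))
Add(-23769, Mul(-1, Function('X')(-92, Add(93, Mul(-1, 109))))) = Add(-23769, Mul(-1, Mul(21, Pow(-92, 2)))) = Add(-23769, Mul(-1, Mul(21, 8464))) = Add(-23769, Mul(-1, 177744)) = Add(-23769, -177744) = -201513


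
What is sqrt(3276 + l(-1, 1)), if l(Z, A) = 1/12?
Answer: sqrt(117939)/6 ≈ 57.237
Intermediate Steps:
l(Z, A) = 1/12
sqrt(3276 + l(-1, 1)) = sqrt(3276 + 1/12) = sqrt(39313/12) = sqrt(117939)/6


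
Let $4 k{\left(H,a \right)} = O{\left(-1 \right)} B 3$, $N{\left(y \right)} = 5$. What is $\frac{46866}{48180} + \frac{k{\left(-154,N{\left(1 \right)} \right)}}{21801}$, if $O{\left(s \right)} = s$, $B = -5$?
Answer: $\frac{1555413}{1598740} \approx 0.9729$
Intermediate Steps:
$k{\left(H,a \right)} = \frac{15}{4}$ ($k{\left(H,a \right)} = \frac{\left(-1\right) \left(-5\right) 3}{4} = \frac{5 \cdot 3}{4} = \frac{1}{4} \cdot 15 = \frac{15}{4}$)
$\frac{46866}{48180} + \frac{k{\left(-154,N{\left(1 \right)} \right)}}{21801} = \frac{46866}{48180} + \frac{15}{4 \cdot 21801} = 46866 \cdot \frac{1}{48180} + \frac{15}{4} \cdot \frac{1}{21801} = \frac{107}{110} + \frac{5}{29068} = \frac{1555413}{1598740}$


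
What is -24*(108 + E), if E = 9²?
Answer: -4536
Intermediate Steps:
E = 81
-24*(108 + E) = -24*(108 + 81) = -24*189 = -4536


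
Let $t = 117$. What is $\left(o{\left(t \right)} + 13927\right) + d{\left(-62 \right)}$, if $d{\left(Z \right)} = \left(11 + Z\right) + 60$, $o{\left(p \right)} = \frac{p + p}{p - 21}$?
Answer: $\frac{223015}{16} \approx 13938.0$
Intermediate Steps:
$o{\left(p \right)} = \frac{2 p}{-21 + p}$
$d{\left(Z \right)} = 71 + Z$
$\left(o{\left(t \right)} + 13927\right) + d{\left(-62 \right)} = \left(2 \cdot 117 \frac{1}{-21 + 117} + 13927\right) + \left(71 - 62\right) = \left(2 \cdot 117 \cdot \frac{1}{96} + 13927\right) + 9 = \left(\frac{39}{16} + 13927\right) + 9 = \frac{222871}{16} + 9 = \frac{223015}{16}$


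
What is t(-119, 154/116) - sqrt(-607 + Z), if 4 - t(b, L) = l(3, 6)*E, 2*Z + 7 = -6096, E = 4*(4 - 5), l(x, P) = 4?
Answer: 20 - 3*I*sqrt(1626)/2 ≈ 20.0 - 60.486*I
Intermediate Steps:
E = -4 (E = 4*(-1) = -4)
Z = -6103/2 (Z = -7/2 + (1/2)*(-6096) = -7/2 - 3048 = -6103/2 ≈ -3051.5)
t(b, L) = 20 (t(b, L) = 4 - 4*(-4) = 4 - 1*(-16) = 4 + 16 = 20)
t(-119, 154/116) - sqrt(-607 + Z) = 20 - sqrt(-607 - 6103/2) = 20 - sqrt(-7317/2) = 20 - 3*I*sqrt(1626)/2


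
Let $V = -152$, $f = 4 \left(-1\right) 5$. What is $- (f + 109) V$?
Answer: $13528$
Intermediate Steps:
$f = -20$ ($f = \left(-4\right) 5 = -20$)
$- (f + 109) V = - (-20 + 109) \left(-152\right) = \left(-1\right) 89 \left(-152\right) = \left(-89\right) \left(-152\right) = 13528$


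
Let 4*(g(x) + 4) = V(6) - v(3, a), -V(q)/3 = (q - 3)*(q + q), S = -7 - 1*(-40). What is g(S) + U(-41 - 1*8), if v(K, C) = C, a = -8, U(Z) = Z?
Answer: -78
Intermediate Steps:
S = 33 (S = -7 + 40 = 33)
V(q) = -6*q*(-3 + q) (V(q) = -3*(q - 3)*(q + q) = -3*(-3 + q)*2*q = -6*q*(-3 + q))
g(x) = -29 (g(x) = -4 + (6*6*(3 - 1*6) - 1*(-8))/4 = -4 + (6*6*(3 - 6) + 8)/4 = -4 + (6*6*(-3) + 8)/4 = -4 + (-108 + 8)/4 = -4 + (1/4)*(-100) = -4 - 25 = -29)
g(S) + U(-41 - 1*8) = -29 + (-41 - 1*8) = -29 + (-41 - 8) = -29 - 49 = -78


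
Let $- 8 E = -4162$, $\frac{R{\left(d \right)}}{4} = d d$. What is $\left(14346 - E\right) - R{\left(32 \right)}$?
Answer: $\frac{38919}{4} \approx 9729.8$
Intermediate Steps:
$R{\left(d \right)} = 4 d^{2}$ ($R{\left(d \right)} = 4 d d = 4 d^{2}$)
$E = \frac{2081}{4}$ ($E = \left(- \frac{1}{8}\right) \left(-4162\right) = \frac{2081}{4} \approx 520.25$)
$\left(14346 - E\right) - R{\left(32 \right)} = \left(14346 - \frac{2081}{4}\right) - 4 \cdot 32^{2} = \left(14346 - \frac{2081}{4}\right) - 4 \cdot 1024 = \frac{55303}{4} - 4096 = \frac{38919}{4}$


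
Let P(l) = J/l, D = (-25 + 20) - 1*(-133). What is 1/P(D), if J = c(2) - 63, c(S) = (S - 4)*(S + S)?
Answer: -128/71 ≈ -1.8028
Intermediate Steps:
c(S) = 2*S*(-4 + S) (c(S) = (-4 + S)*(2*S) = 2*S*(-4 + S))
J = -71 (J = 2*2*(-4 + 2) - 63 = 2*2*(-2) - 63 = -8 - 63 = -71)
D = 128 (D = -5 + 133 = 128)
P(l) = -71/l
1/P(D) = 1/(-71/128) = -128/71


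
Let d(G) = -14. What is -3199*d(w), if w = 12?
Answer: 44786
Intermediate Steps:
-3199*d(w) = -3199*(-14) = 44786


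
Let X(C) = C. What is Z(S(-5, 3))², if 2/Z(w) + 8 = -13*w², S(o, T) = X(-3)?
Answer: 4/15625 ≈ 0.00025600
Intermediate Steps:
S(o, T) = -3
Z(w) = 2/(-8 - 13*w²)
Z(S(-5, 3))² = (-2/(8 + 13*(-3)²))² = (-2/(8 + 13*9))² = (-2/(8 + 117))² = (-2/125)² = 4/15625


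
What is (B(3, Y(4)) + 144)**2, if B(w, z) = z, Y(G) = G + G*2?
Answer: 24336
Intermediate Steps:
Y(G) = 3*G (Y(G) = G + 2*G = 3*G)
(B(3, Y(4)) + 144)**2 = (3*4 + 144)**2 = (12 + 144)**2 = 156**2 = 24336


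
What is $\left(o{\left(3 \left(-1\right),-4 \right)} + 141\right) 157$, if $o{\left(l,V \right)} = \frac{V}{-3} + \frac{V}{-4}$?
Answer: $\frac{67510}{3} \approx 22503.0$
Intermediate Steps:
$o{\left(l,V \right)} = - \frac{7 V}{12}$ ($o{\left(l,V \right)} = V \left(- \frac{1}{3}\right) + V \left(- \frac{1}{4}\right) = - \frac{V}{3} - \frac{V}{4} = - \frac{7 V}{12}$)
$\left(o{\left(3 \left(-1\right),-4 \right)} + 141\right) 157 = \left(\left(- \frac{7}{12}\right) \left(-4\right) + 141\right) 157 = \left(\frac{7}{3} + 141\right) 157 = \frac{430}{3} \cdot 157 = \frac{67510}{3}$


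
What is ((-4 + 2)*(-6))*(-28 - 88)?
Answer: -1392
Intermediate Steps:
((-4 + 2)*(-6))*(-28 - 88) = -2*(-6)*(-116) = 12*(-116) = -1392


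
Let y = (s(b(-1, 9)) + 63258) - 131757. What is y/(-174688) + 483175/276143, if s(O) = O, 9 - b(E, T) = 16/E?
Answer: 71645971/33452752 ≈ 2.1417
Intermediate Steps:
b(E, T) = 9 - 16/E
y = -68474 (y = ((9 - 16/(-1)) + 63258) - 131757 = ((9 - 16*(-1)) + 63258) - 131757 = ((9 + 16) + 63258) - 131757 = (25 + 63258) - 131757 = 63283 - 131757 = -68474)
y/(-174688) + 483175/276143 = -68474/(-174688) + 483175/276143 = -68474*(-1/174688) + 483175*(1/276143) = 34237/87344 + 69025/39449 = 71645971/33452752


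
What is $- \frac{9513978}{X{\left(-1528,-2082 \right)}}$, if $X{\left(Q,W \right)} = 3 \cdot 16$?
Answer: $- \frac{1585663}{8} \approx -1.9821 \cdot 10^{5}$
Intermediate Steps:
$X{\left(Q,W \right)} = 48$
$- \frac{9513978}{X{\left(-1528,-2082 \right)}} = - \frac{9513978}{48} = \left(-9513978\right) \frac{1}{48} = - \frac{1585663}{8}$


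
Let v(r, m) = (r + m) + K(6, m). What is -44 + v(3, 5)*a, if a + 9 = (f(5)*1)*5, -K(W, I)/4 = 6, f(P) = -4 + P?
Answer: 20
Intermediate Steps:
K(W, I) = -24 (K(W, I) = -4*6 = -24)
v(r, m) = -24 + m + r (v(r, m) = (r + m) - 24 = (m + r) - 24 = -24 + m + r)
a = -4 (a = -9 + ((-4 + 5)*1)*5 = -9 + (1*1)*5 = -9 + 1*5 = -9 + 5 = -4)
-44 + v(3, 5)*a = -44 + (-24 + 5 + 3)*(-4) = -44 - 16*(-4) = -44 + 64 = 20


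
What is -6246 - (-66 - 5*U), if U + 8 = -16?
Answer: -6300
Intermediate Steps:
U = -24 (U = -8 - 16 = -24)
-6246 - (-66 - 5*U) = -6246 - (-66 - 5*(-24)) = -6246 - (-66 + 120) = -6246 - 1*54 = -6246 - 54 = -6300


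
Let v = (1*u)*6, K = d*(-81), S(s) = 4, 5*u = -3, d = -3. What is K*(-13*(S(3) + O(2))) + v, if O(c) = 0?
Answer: -63198/5 ≈ -12640.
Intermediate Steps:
u = -3/5 (u = (1/5)*(-3) = -3/5 ≈ -0.60000)
K = 243 (K = -3*(-81) = 243)
v = -18/5 (v = (1*(-3/5))*6 = -3/5*6 = -18/5 ≈ -3.6000)
K*(-13*(S(3) + O(2))) + v = 243*(-13*(4 + 0)) - 18/5 = 243*(-13*4) - 18/5 = 243*(-52) - 18/5 = -12636 - 18/5 = -63198/5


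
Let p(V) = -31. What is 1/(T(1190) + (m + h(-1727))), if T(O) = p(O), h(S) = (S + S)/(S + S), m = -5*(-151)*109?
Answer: 1/82265 ≈ 1.2156e-5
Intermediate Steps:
m = 82295 (m = 755*109 = 82295)
h(S) = 1 (h(S) = (2*S)/((2*S)) = (2*S)*(1/(2*S)) = 1)
T(O) = -31
1/(T(1190) + (m + h(-1727))) = 1/(-31 + (82295 + 1)) = 1/(-31 + 82296) = 1/82265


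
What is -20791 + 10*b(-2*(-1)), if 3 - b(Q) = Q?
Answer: -20781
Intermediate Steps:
b(Q) = 3 - Q
-20791 + 10*b(-2*(-1)) = -20791 + 10*(3 - (-2)*(-1)) = -20791 + 10*(3 - 1*2) = -20791 + 10*(3 - 2) = -20791 + 10*1 = -20791 + 10 = -20781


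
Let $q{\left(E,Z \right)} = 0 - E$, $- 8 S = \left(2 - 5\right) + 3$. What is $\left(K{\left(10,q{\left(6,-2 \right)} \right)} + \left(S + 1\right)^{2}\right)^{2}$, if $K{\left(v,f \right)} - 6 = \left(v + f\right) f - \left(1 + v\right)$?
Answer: $784$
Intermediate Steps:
$S = 0$ ($S = - \frac{\left(2 - 5\right) + 3}{8} = - \frac{-3 + 3}{8} = \left(- \frac{1}{8}\right) 0 = 0$)
$q{\left(E,Z \right)} = - E$
$K{\left(v,f \right)} = 5 - v + f \left(f + v\right)$ ($K{\left(v,f \right)} = 6 - \left(1 + v - \left(v + f\right) f\right) = 6 - \left(1 + v - \left(f + v\right) f\right) = 6 - \left(1 + v - f \left(f + v\right)\right) = 5 - v + f \left(f + v\right)$)
$\left(K{\left(10,q{\left(6,-2 \right)} \right)} + \left(S + 1\right)^{2}\right)^{2} = \left(\left(5 + \left(\left(-1\right) 6\right)^{2} - 10 + \left(-1\right) 6 \cdot 10\right) + \left(0 + 1\right)^{2}\right)^{2} = \left(\left(5 + \left(-6\right)^{2} - 10 - 60\right) + 1^{2}\right)^{2} = \left(\left(5 + 36 - 10 - 60\right) + 1\right)^{2} = \left(-29 + 1\right)^{2} = \left(-28\right)^{2} = 784$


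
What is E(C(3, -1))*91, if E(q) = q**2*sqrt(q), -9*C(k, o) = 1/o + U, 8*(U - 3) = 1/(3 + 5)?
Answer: 168259*I*sqrt(129)/884736 ≈ 2.16*I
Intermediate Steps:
U = 193/64 (U = 3 + 1/(8*(3 + 5)) = 3 + (1/8)/8 = 3 + (1/8)*(1/8) = 3 + 1/64 = 193/64 ≈ 3.0156)
C(k, o) = -193/576 - 1/(9*o) (C(k, o) = -(1/o + 193/64)/9 = -(193/64 + 1/o)/9 = -193/576 - 1/(9*o))
E(q) = q**(5/2)
E(C(3, -1))*91 = ((1/576)*(-64 - 193*(-1))/(-1))**(5/2)*91 = ((1/576)*(-1)*(-64 + 193))**(5/2)*91 = ((1/576)*(-1)*129)**(5/2)*91 = (-43/192)**(5/2)*91 = (1849*I*sqrt(129)/884736)*91 = 168259*I*sqrt(129)/884736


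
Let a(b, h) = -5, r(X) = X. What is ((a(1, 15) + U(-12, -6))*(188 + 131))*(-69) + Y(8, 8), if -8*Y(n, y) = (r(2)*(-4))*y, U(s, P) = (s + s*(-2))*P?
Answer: 1694855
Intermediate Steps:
U(s, P) = -P*s (U(s, P) = (s - 2*s)*P = (-s)*P = -P*s)
Y(n, y) = y (Y(n, y) = -2*(-4)*y/8 = -(-1)*y = y)
((a(1, 15) + U(-12, -6))*(188 + 131))*(-69) + Y(8, 8) = ((-5 - 1*(-6)*(-12))*(188 + 131))*(-69) + 8 = ((-5 - 72)*319)*(-69) + 8 = -77*319*(-69) + 8 = -24563*(-69) + 8 = 1694847 + 8 = 1694855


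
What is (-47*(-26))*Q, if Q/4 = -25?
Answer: -122200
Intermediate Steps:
Q = -100 (Q = 4*(-25) = -100)
(-47*(-26))*Q = -47*(-26)*(-100) = 1222*(-100) = -122200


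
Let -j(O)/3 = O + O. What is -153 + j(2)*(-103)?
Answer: 1083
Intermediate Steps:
j(O) = -6*O (j(O) = -3*(O + O) = -6*O)
-153 + j(2)*(-103) = -153 - 6*2*(-103) = -153 - 12*(-103) = -153 + 1236 = 1083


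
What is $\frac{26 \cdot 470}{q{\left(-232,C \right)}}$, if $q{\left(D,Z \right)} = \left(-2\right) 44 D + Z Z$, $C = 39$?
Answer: $\frac{12220}{21937} \approx 0.55705$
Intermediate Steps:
$q{\left(D,Z \right)} = Z^{2} - 88 D$ ($q{\left(D,Z \right)} = - 88 D + Z^{2} = Z^{2} - 88 D$)
$\frac{26 \cdot 470}{q{\left(-232,C \right)}} = \frac{26 \cdot 470}{39^{2} - -20416} = \frac{12220}{1521 + 20416} = \frac{12220}{21937}$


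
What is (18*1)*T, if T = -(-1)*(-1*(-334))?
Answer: 6012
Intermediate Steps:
T = 334 (T = -(-1)*334 = -1*(-334) = 334)
(18*1)*T = (18*1)*334 = 18*334 = 6012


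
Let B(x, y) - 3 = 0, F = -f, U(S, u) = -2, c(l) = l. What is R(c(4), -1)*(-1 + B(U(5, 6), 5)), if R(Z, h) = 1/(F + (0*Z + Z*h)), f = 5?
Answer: -2/9 ≈ -0.22222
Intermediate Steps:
F = -5 (F = -1*5 = -5)
B(x, y) = 3 (B(x, y) = 3 + 0 = 3)
R(Z, h) = 1/(-5 + Z*h) (R(Z, h) = 1/(-5 + (0*Z + Z*h)) = 1/(-5 + (0 + Z*h)) = 1/(-5 + Z*h))
R(c(4), -1)*(-1 + B(U(5, 6), 5)) = (-1 + 3)/(-5 + 4*(-1)) = 2/(-5 - 4) = 2/(-9) = -1/9*2 = -2/9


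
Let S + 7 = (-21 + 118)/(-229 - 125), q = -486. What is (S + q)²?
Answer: 30491795161/125316 ≈ 2.4332e+5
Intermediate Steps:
S = -2575/354 (S = -7 + (-21 + 118)/(-229 - 125) = -7 + 97/(-354) = -7 + 97*(-1/354) = -7 - 97/354 = -2575/354 ≈ -7.2740)
(S + q)² = (-2575/354 - 486)² = (-174619/354)² = 30491795161/125316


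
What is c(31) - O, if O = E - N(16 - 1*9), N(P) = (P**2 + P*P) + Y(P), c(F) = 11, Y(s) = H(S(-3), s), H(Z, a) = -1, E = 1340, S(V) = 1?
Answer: -1232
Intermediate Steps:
Y(s) = -1
N(P) = -1 + 2*P**2 (N(P) = (P**2 + P*P) - 1 = (P**2 + P**2) - 1 = 2*P**2 - 1 = -1 + 2*P**2)
O = 1243 (O = 1340 - (-1 + 2*(16 - 1*9)**2) = 1340 - (-1 + 2*(16 - 9)**2) = 1340 - (-1 + 2*7**2) = 1340 - (-1 + 2*49) = 1340 - (-1 + 98) = 1340 - 1*97 = 1340 - 97 = 1243)
c(31) - O = 11 - 1*1243 = 11 - 1243 = -1232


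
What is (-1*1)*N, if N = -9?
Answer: 9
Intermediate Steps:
(-1*1)*N = -1*1*(-9) = -1*(-9) = 9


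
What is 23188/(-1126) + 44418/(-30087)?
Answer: -124612004/5646327 ≈ -22.070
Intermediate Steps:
23188/(-1126) + 44418/(-30087) = 23188*(-1/1126) + 44418*(-1/30087) = -11594/563 - 14806/10029 = -124612004/5646327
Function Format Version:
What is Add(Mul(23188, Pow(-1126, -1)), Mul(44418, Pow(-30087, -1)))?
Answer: Rational(-124612004, 5646327) ≈ -22.070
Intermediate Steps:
Add(Mul(23188, Pow(-1126, -1)), Mul(44418, Pow(-30087, -1))) = Add(Mul(23188, Rational(-1, 1126)), Mul(44418, Rational(-1, 30087))) = Add(Rational(-11594, 563), Rational(-14806, 10029)) = Rational(-124612004, 5646327)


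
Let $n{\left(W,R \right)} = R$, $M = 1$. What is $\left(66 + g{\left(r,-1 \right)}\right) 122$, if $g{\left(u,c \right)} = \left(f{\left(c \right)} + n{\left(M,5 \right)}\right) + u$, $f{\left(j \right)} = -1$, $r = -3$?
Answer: $8174$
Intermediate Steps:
$g{\left(u,c \right)} = 4 + u$ ($g{\left(u,c \right)} = \left(-1 + 5\right) + u = 4 + u$)
$\left(66 + g{\left(r,-1 \right)}\right) 122 = \left(66 + \left(4 - 3\right)\right) 122 = \left(66 + 1\right) 122 = 67 \cdot 122 = 8174$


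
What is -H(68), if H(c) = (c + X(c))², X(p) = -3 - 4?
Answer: -3721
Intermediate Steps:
X(p) = -7
H(c) = (-7 + c)² (H(c) = (c - 7)² = (-7 + c)²)
-H(68) = -(-7 + 68)² = -1*61² = -1*3721 = -3721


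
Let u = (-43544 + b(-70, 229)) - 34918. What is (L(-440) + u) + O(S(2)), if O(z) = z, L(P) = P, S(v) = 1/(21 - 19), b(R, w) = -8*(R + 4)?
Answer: -156747/2 ≈ -78374.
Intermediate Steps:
b(R, w) = -32 - 8*R (b(R, w) = -8*(4 + R) = -32 - 8*R)
S(v) = ½ (S(v) = 1/2 = ½)
u = -77934 (u = (-43544 + (-32 - 8*(-70))) - 34918 = (-43544 + (-32 + 560)) - 34918 = (-43544 + 528) - 34918 = -43016 - 34918 = -77934)
(L(-440) + u) + O(S(2)) = (-440 - 77934) + ½ = -78374 + ½ = -156747/2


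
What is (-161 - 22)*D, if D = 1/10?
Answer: -183/10 ≈ -18.300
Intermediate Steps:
D = ⅒ ≈ 0.10000
(-161 - 22)*D = (-161 - 22)*(⅒) = -183*⅒ = -183/10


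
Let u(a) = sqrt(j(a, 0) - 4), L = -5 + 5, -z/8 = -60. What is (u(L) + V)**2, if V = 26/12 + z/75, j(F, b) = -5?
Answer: 57949/900 + 257*I/5 ≈ 64.388 + 51.4*I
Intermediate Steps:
z = 480 (z = -8*(-60) = 480)
L = 0
V = 257/30 (V = 26/12 + 480/75 = 26*(1/12) + 480*(1/75) = 13/6 + 32/5 = 257/30 ≈ 8.5667)
u(a) = 3*I (u(a) = sqrt(-5 - 4) = sqrt(-9) = 3*I)
(u(L) + V)**2 = (3*I + 257/30)**2 = (257/30 + 3*I)**2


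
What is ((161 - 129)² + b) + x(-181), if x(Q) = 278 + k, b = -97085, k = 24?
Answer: -95759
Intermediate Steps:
x(Q) = 302 (x(Q) = 278 + 24 = 302)
((161 - 129)² + b) + x(-181) = ((161 - 129)² - 97085) + 302 = (32² - 97085) + 302 = (1024 - 97085) + 302 = -96061 + 302 = -95759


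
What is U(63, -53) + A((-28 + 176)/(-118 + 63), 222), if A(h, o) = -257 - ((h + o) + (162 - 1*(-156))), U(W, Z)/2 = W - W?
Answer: -43687/55 ≈ -794.31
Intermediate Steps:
U(W, Z) = 0 (U(W, Z) = 2*(W - W) = 2*0 = 0)
A(h, o) = -575 - h - o (A(h, o) = -257 - ((h + o) + (162 + 156)) = -257 - ((h + o) + 318) = -257 - (318 + h + o) = -257 + (-318 - h - o) = -575 - h - o)
U(63, -53) + A((-28 + 176)/(-118 + 63), 222) = 0 + (-575 - (-28 + 176)/(-118 + 63) - 1*222) = 0 + (-575 - 148/(-55) - 222) = 0 + (-575 - 148*(-1)/55 - 222) = 0 + (-575 - 1*(-148/55) - 222) = 0 + (-575 + 148/55 - 222) = 0 - 43687/55 = -43687/55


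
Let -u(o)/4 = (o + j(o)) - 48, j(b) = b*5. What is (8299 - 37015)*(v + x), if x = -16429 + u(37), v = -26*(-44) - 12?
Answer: 459254988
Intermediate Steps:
j(b) = 5*b
u(o) = 192 - 24*o (u(o) = -4*((o + 5*o) - 48) = -4*(6*o - 48) = -4*(-48 + 6*o) = 192 - 24*o)
v = 1132 (v = 1144 - 12 = 1132)
x = -17125 (x = -16429 + (192 - 24*37) = -16429 + (192 - 888) = -16429 - 696 = -17125)
(8299 - 37015)*(v + x) = (8299 - 37015)*(1132 - 17125) = -28716*(-15993) = 459254988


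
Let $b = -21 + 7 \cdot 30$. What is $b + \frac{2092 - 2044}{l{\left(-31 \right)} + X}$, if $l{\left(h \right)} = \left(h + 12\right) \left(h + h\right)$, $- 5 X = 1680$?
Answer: $\frac{79593}{421} \approx 189.06$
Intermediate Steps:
$X = -336$ ($X = \left(- \frac{1}{5}\right) 1680 = -336$)
$l{\left(h \right)} = 2 h \left(12 + h\right)$ ($l{\left(h \right)} = \left(12 + h\right) 2 h = 2 h \left(12 + h\right)$)
$b = 189$ ($b = -21 + 210 = 189$)
$b + \frac{2092 - 2044}{l{\left(-31 \right)} + X} = 189 + \frac{2092 - 2044}{2 \left(-31\right) \left(12 - 31\right) - 336} = 189 + \frac{48}{2 \left(-31\right) \left(-19\right) - 336} = 189 + \frac{48}{1178 - 336} = 189 + \frac{48}{842} = 189 + 48 \cdot \frac{1}{842} = 189 + \frac{24}{421} = \frac{79593}{421}$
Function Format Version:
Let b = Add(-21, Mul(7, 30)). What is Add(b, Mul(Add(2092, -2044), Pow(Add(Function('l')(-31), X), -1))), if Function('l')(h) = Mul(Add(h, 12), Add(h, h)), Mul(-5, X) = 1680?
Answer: Rational(79593, 421) ≈ 189.06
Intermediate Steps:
X = -336 (X = Mul(Rational(-1, 5), 1680) = -336)
Function('l')(h) = Mul(2, h, Add(12, h)) (Function('l')(h) = Mul(Add(12, h), Mul(2, h)) = Mul(2, h, Add(12, h)))
b = 189 (b = Add(-21, 210) = 189)
Add(b, Mul(Add(2092, -2044), Pow(Add(Function('l')(-31), X), -1))) = Add(189, Mul(Add(2092, -2044), Pow(Add(Mul(2, -31, Add(12, -31)), -336), -1))) = Add(189, Mul(48, Pow(Add(Mul(2, -31, -19), -336), -1))) = Add(189, Mul(48, Pow(Add(1178, -336), -1))) = Add(189, Mul(48, Pow(842, -1))) = Add(189, Mul(48, Rational(1, 842))) = Add(189, Rational(24, 421)) = Rational(79593, 421)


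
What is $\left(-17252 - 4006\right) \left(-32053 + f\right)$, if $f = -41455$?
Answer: $1562633064$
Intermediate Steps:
$\left(-17252 - 4006\right) \left(-32053 + f\right) = \left(-17252 - 4006\right) \left(-32053 - 41455\right) = \left(-21258\right) \left(-73508\right) = 1562633064$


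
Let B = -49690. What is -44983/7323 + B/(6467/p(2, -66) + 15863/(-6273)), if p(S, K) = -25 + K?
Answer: 102914247368909/153823364376 ≈ 669.04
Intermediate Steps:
-44983/7323 + B/(6467/p(2, -66) + 15863/(-6273)) = -44983/7323 - 49690/(6467/(-25 - 66) + 15863/(-6273)) = -44983*1/7323 - 49690/(6467/(-91) + 15863*(-1/6273)) = -44983/7323 - 49690/(6467*(-1/91) - 15863/6273) = -44983/7323 - 49690/(-6467/91 - 15863/6273) = -44983/7323 - 49690/(-42011024/570843) = -44983/7323 - 49690*(-570843/42011024) = -44983/7323 + 14182594335/21005512 = 102914247368909/153823364376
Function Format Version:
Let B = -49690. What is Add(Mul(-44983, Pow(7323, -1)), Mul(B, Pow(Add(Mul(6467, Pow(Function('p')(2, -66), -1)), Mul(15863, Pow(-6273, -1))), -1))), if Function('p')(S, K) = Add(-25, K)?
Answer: Rational(102914247368909, 153823364376) ≈ 669.04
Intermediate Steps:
Add(Mul(-44983, Pow(7323, -1)), Mul(B, Pow(Add(Mul(6467, Pow(Function('p')(2, -66), -1)), Mul(15863, Pow(-6273, -1))), -1))) = Add(Mul(-44983, Pow(7323, -1)), Mul(-49690, Pow(Add(Mul(6467, Pow(Add(-25, -66), -1)), Mul(15863, Pow(-6273, -1))), -1))) = Add(Mul(-44983, Rational(1, 7323)), Mul(-49690, Pow(Add(Mul(6467, Pow(-91, -1)), Mul(15863, Rational(-1, 6273))), -1))) = Add(Rational(-44983, 7323), Mul(-49690, Pow(Add(Mul(6467, Rational(-1, 91)), Rational(-15863, 6273)), -1))) = Add(Rational(-44983, 7323), Mul(-49690, Pow(Add(Rational(-6467, 91), Rational(-15863, 6273)), -1))) = Add(Rational(-44983, 7323), Mul(-49690, Pow(Rational(-42011024, 570843), -1))) = Add(Rational(-44983, 7323), Mul(-49690, Rational(-570843, 42011024))) = Add(Rational(-44983, 7323), Rational(14182594335, 21005512)) = Rational(102914247368909, 153823364376)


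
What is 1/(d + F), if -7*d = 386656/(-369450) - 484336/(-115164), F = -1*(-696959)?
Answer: 1378848975/961000580502749 ≈ 1.4348e-6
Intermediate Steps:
F = 696959
d = -622264276/1378848975 (d = -(386656/(-369450) - 484336/(-115164))/7 = -(386656*(-1/369450) - 484336*(-1/115164))/7 = -(-193328/184725 + 121084/28791)/7 = -⅐*622264276/196978425 = -622264276/1378848975 ≈ -0.45129)
1/(d + F) = 1/(-622264276/1378848975 + 696959) = 1/(961000580502749/1378848975) = 1378848975/961000580502749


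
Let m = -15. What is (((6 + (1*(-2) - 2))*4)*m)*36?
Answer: -4320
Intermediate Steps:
(((6 + (1*(-2) - 2))*4)*m)*36 = (((6 + (1*(-2) - 2))*4)*(-15))*36 = (((6 + (-2 - 2))*4)*(-15))*36 = (((6 - 4)*4)*(-15))*36 = ((2*4)*(-15))*36 = (8*(-15))*36 = -120*36 = -4320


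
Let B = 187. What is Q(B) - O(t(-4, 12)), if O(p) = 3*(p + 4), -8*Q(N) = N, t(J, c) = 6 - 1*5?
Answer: -307/8 ≈ -38.375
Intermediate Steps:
t(J, c) = 1 (t(J, c) = 6 - 5 = 1)
Q(N) = -N/8
O(p) = 12 + 3*p (O(p) = 3*(4 + p) = 12 + 3*p)
Q(B) - O(t(-4, 12)) = -1/8*187 - (12 + 3*1) = -187/8 - (12 + 3) = -187/8 - 1*15 = -187/8 - 15 = -307/8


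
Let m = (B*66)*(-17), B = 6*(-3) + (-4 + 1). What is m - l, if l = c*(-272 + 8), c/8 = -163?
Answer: -320694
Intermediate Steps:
c = -1304 (c = 8*(-163) = -1304)
B = -21 (B = -18 - 3 = -21)
m = 23562 (m = -21*66*(-17) = -1386*(-17) = 23562)
l = 344256 (l = -1304*(-272 + 8) = -1304*(-264) = 344256)
m - l = 23562 - 1*344256 = 23562 - 344256 = -320694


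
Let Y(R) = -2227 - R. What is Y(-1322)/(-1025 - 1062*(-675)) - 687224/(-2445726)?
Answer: 48971873777/175071181395 ≈ 0.27973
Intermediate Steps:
Y(-1322)/(-1025 - 1062*(-675)) - 687224/(-2445726) = (-2227 - 1*(-1322))/(-1025 - 1062*(-675)) - 687224/(-2445726) = (-2227 + 1322)/(-1025 + 716850) - 687224*(-1/2445726) = -905/715825 + 343612/1222863 = -905*1/715825 + 343612/1222863 = -181/143165 + 343612/1222863 = 48971873777/175071181395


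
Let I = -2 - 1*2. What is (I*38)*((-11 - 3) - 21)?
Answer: 5320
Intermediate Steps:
I = -4 (I = -2 - 2 = -4)
(I*38)*((-11 - 3) - 21) = (-4*38)*((-11 - 3) - 21) = -152*(-14 - 21) = -152*(-35) = 5320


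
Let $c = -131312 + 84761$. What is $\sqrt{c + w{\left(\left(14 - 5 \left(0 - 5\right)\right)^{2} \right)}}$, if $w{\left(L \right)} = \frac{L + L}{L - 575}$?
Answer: $\frac{i \sqrt{10414089246}}{473} \approx 215.75 i$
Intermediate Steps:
$w{\left(L \right)} = \frac{2 L}{-575 + L}$
$c = -46551$
$\sqrt{c + w{\left(\left(14 - 5 \left(0 - 5\right)\right)^{2} \right)}} = \sqrt{-46551 + \frac{2 \left(14 - 5 \left(0 - 5\right)\right)^{2}}{-575 + \left(14 - 5 \left(0 - 5\right)\right)^{2}}} = \sqrt{-46551 + \frac{2 \left(14 - -25\right)^{2}}{-575 + \left(14 - -25\right)^{2}}} = \sqrt{-46551 + \frac{2 \left(14 + 25\right)^{2}}{-575 + \left(14 + 25\right)^{2}}} = \sqrt{-46551 + \frac{2 \cdot 39^{2}}{-575 + 39^{2}}} = \sqrt{-46551 + 2 \cdot 1521 \frac{1}{-575 + 1521}} = \sqrt{-46551 + 2 \cdot 1521 \cdot \frac{1}{946}} = \sqrt{-46551 + \frac{1521}{473}} = \sqrt{- \frac{22017102}{473}} = \frac{i \sqrt{10414089246}}{473}$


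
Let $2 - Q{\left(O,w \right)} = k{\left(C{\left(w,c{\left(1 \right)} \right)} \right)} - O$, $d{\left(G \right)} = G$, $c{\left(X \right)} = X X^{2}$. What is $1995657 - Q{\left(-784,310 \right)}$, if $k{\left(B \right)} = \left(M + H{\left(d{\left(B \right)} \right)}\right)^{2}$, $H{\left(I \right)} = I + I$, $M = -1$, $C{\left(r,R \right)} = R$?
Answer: $1996440$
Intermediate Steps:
$c{\left(X \right)} = X^{3}$
$H{\left(I \right)} = 2 I$
$k{\left(B \right)} = \left(-1 + 2 B\right)^{2}$
$Q{\left(O,w \right)} = 1 + O$ ($Q{\left(O,w \right)} = 2 - \left(\left(-1 + 2 \cdot 1^{3}\right)^{2} - O\right) = 2 - \left(\left(-1 + 2 \cdot 1\right)^{2} - O\right) = 2 - \left(\left(-1 + 2\right)^{2} - O\right) = 2 - \left(1^{2} - O\right) = 2 - \left(1 - O\right) = 2 + \left(-1 + O\right) = 1 + O$)
$1995657 - Q{\left(-784,310 \right)} = 1995657 - \left(1 - 784\right) = 1995657 - -783 = 1995657 + 783 = 1996440$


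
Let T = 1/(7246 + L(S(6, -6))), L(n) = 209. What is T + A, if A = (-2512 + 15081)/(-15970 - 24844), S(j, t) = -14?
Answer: -93661081/304268370 ≈ -0.30782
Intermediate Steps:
A = -12569/40814 (A = 12569/(-40814) = 12569*(-1/40814) = -12569/40814 ≈ -0.30796)
T = 1/7455 (T = 1/(7246 + 209) = 1/7455 ≈ 0.00013414)
T + A = 1/7455 - 12569/40814 = -93661081/304268370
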